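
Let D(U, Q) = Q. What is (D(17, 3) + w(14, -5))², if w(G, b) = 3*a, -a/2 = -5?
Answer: 1089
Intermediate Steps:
a = 10 (a = -2*(-5) = 10)
w(G, b) = 30 (w(G, b) = 3*10 = 30)
(D(17, 3) + w(14, -5))² = (3 + 30)² = 33² = 1089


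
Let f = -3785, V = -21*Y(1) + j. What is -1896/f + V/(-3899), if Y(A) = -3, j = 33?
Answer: 7029144/14757715 ≈ 0.47630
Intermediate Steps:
V = 96 (V = -21*(-3) + 33 = 63 + 33 = 96)
-1896/f + V/(-3899) = -1896/(-3785) + 96/(-3899) = -1896*(-1/3785) + 96*(-1/3899) = 1896/3785 - 96/3899 = 7029144/14757715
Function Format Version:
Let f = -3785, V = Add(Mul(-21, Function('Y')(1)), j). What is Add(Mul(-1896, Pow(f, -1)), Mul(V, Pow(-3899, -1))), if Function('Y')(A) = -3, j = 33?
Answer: Rational(7029144, 14757715) ≈ 0.47630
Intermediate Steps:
V = 96 (V = Add(Mul(-21, -3), 33) = Add(63, 33) = 96)
Add(Mul(-1896, Pow(f, -1)), Mul(V, Pow(-3899, -1))) = Add(Mul(-1896, Pow(-3785, -1)), Mul(96, Pow(-3899, -1))) = Add(Mul(-1896, Rational(-1, 3785)), Mul(96, Rational(-1, 3899))) = Add(Rational(1896, 3785), Rational(-96, 3899)) = Rational(7029144, 14757715)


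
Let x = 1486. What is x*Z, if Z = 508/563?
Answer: 754888/563 ≈ 1340.8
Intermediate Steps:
Z = 508/563 (Z = 508*(1/563) = 508/563 ≈ 0.90231)
x*Z = 1486*(508/563) = 754888/563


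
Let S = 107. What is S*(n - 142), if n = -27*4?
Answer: -26750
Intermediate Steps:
n = -108
S*(n - 142) = 107*(-108 - 142) = 107*(-250) = -26750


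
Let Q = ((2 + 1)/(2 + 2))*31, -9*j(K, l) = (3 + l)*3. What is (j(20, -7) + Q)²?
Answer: 87025/144 ≈ 604.34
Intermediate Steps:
j(K, l) = -1 - l/3 (j(K, l) = -(3 + l)*3/9 = -(9 + 3*l)/9 = -1 - l/3)
Q = 93/4 (Q = (3/4)*31 = (3*(¼))*31 = (¾)*31 = 93/4 ≈ 23.250)
(j(20, -7) + Q)² = ((-1 - ⅓*(-7)) + 93/4)² = ((-1 + 7/3) + 93/4)² = (4/3 + 93/4)² = (295/12)² = 87025/144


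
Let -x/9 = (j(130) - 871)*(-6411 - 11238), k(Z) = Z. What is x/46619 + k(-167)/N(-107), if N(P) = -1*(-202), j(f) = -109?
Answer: -31451949733/9417038 ≈ -3339.9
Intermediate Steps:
N(P) = 202
x = -155664180 (x = -9*(-109 - 871)*(-6411 - 11238) = -(-8820)*(-17649) = -9*17296020 = -155664180)
x/46619 + k(-167)/N(-107) = -155664180/46619 - 167/202 = -31451949733/9417038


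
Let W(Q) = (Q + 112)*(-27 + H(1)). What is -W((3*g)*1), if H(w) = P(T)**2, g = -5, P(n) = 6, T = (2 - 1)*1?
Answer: -873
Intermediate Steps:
T = 1 (T = 1*1 = 1)
H(w) = 36 (H(w) = 6**2 = 36)
W(Q) = 1008 + 9*Q (W(Q) = (Q + 112)*(-27 + 36) = (112 + Q)*9 = 1008 + 9*Q)
-W((3*g)*1) = -(1008 + 9*((3*(-5))*1)) = -(1008 + 9*(-15*1)) = -(1008 + 9*(-15)) = -(1008 - 135) = -1*873 = -873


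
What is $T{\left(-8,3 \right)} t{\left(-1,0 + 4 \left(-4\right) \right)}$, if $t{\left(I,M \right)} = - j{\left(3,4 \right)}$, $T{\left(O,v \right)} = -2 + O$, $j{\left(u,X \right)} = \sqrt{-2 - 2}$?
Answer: $20 i \approx 20.0 i$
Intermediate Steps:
$j{\left(u,X \right)} = 2 i$ ($j{\left(u,X \right)} = \sqrt{-4} = 2 i$)
$t{\left(I,M \right)} = - 2 i$
$T{\left(-8,3 \right)} t{\left(-1,0 + 4 \left(-4\right) \right)} = \left(-2 - 8\right) \left(- 2 i\right) = - 10 \left(- 2 i\right) = 20 i$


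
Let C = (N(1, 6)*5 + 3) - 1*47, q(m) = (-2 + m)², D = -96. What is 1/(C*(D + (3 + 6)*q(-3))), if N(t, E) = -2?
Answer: -1/6966 ≈ -0.00014355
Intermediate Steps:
C = -54 (C = (-2*5 + 3) - 1*47 = (-10 + 3) - 47 = -7 - 47 = -54)
1/(C*(D + (3 + 6)*q(-3))) = 1/(-54*(-96 + (3 + 6)*(-2 - 3)²)) = 1/(-54*(-96 + 9*(-5)²)) = 1/(-54*(-96 + 9*25)) = 1/(-54*(-96 + 225)) = 1/(-54*129) = 1/(-6966) = -1/6966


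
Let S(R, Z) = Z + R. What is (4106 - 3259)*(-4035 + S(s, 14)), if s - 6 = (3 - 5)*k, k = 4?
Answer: -3407481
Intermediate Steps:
s = -2 (s = 6 + (3 - 5)*4 = 6 - 2*4 = 6 - 8 = -2)
S(R, Z) = R + Z
(4106 - 3259)*(-4035 + S(s, 14)) = (4106 - 3259)*(-4035 + (-2 + 14)) = 847*(-4035 + 12) = 847*(-4023) = -3407481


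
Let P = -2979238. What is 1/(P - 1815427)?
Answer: -1/4794665 ≈ -2.0857e-7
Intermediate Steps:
1/(P - 1815427) = 1/(-2979238 - 1815427) = 1/(-4794665) = -1/4794665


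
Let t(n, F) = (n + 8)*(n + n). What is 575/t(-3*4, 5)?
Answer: 575/96 ≈ 5.9896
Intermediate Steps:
t(n, F) = 2*n*(8 + n) (t(n, F) = (8 + n)*(2*n) = 2*n*(8 + n))
575/t(-3*4, 5) = 575/((2*(-3*4)*(8 - 3*4))) = 575/((2*(-12)*(8 - 12))) = 575/((2*(-12)*(-4))) = 575/96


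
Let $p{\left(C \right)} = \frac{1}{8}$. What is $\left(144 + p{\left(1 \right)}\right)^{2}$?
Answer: $\frac{1329409}{64} \approx 20772.0$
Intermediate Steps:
$p{\left(C \right)} = \frac{1}{8}$
$\left(144 + p{\left(1 \right)}\right)^{2} = \left(144 + \frac{1}{8}\right)^{2} = \left(\frac{1153}{8}\right)^{2} = \frac{1329409}{64}$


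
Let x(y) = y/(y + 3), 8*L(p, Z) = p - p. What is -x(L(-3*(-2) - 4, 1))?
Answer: 0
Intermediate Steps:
L(p, Z) = 0 (L(p, Z) = (p - p)/8 = (⅛)*0 = 0)
x(y) = y/(3 + y)
-x(L(-3*(-2) - 4, 1)) = -0/(3 + 0) = -0/3 = -1*0 = 0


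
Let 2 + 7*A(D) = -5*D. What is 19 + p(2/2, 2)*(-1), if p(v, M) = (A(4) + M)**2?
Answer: 867/49 ≈ 17.694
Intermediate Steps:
A(D) = -2/7 - 5*D/7 (A(D) = -2/7 + (-5*D)/7 = -2/7 - 5*D/7)
p(v, M) = (-22/7 + M)**2 (p(v, M) = ((-2/7 - 5/7*4) + M)**2 = ((-2/7 - 20/7) + M)**2 = (-22/7 + M)**2)
19 + p(2/2, 2)*(-1) = 19 + ((-22 + 7*2)**2/49)*(-1) = 19 + ((-22 + 14)**2/49)*(-1) = 19 + ((1/49)*(-8)**2)*(-1) = 19 + ((1/49)*64)*(-1) = 19 + (64/49)*(-1) = 19 - 64/49 = 867/49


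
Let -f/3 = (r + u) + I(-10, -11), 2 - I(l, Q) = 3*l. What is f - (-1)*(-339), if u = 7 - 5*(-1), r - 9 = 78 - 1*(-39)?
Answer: -849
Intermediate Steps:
I(l, Q) = 2 - 3*l
r = 126 (r = 9 + (78 - 1*(-39)) = 9 + (78 + 39) = 9 + 117 = 126)
u = 12 (u = 7 + 5 = 12)
f = -510 (f = -3*((126 + 12) + (2 - 3*(-10))) = -3*(138 + (2 + 30)) = -3*(138 + 32) = -3*170 = -510)
f - (-1)*(-339) = -510 - (-1)*(-339) = -510 - 1*339 = -510 - 339 = -849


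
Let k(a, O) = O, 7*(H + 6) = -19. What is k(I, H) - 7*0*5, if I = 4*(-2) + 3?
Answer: -61/7 ≈ -8.7143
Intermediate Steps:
I = -5 (I = -8 + 3 = -5)
H = -61/7 (H = -6 + (⅐)*(-19) = -6 - 19/7 = -61/7 ≈ -8.7143)
k(I, H) - 7*0*5 = -61/7 - 7*0*5 = -61/7 - 0*5 = -61/7 - 1*0 = -61/7 + 0 = -61/7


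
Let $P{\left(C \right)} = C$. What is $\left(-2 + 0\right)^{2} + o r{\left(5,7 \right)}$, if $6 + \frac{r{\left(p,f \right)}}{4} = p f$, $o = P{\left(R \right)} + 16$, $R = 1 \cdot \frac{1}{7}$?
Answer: $\frac{13136}{7} \approx 1876.6$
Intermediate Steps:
$R = \frac{1}{7}$ ($R = 1 \cdot \frac{1}{7} = \frac{1}{7} \approx 0.14286$)
$o = \frac{113}{7}$ ($o = \frac{1}{7} + 16 = \frac{113}{7} \approx 16.143$)
$r{\left(p,f \right)} = -24 + 4 f p$ ($r{\left(p,f \right)} = -24 + 4 p f = -24 + 4 f p$)
$\left(-2 + 0\right)^{2} + o r{\left(5,7 \right)} = \left(-2 + 0\right)^{2} + \frac{113 \left(-24 + 4 \cdot 7 \cdot 5\right)}{7} = \left(-2\right)^{2} + \frac{113 \left(-24 + 140\right)}{7} = 4 + \frac{113}{7} \cdot 116 = 4 + \frac{13108}{7} = \frac{13136}{7}$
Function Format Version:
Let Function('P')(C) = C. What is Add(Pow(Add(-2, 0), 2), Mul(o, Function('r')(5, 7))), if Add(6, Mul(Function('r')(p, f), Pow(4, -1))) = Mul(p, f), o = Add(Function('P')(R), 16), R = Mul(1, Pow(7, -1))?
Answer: Rational(13136, 7) ≈ 1876.6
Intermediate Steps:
R = Rational(1, 7) (R = Mul(1, Rational(1, 7)) = Rational(1, 7) ≈ 0.14286)
o = Rational(113, 7) (o = Add(Rational(1, 7), 16) = Rational(113, 7) ≈ 16.143)
Function('r')(p, f) = Add(-24, Mul(4, f, p)) (Function('r')(p, f) = Add(-24, Mul(4, Mul(p, f))) = Add(-24, Mul(4, Mul(f, p))) = Add(-24, Mul(4, f, p)))
Add(Pow(Add(-2, 0), 2), Mul(o, Function('r')(5, 7))) = Add(Pow(Add(-2, 0), 2), Mul(Rational(113, 7), Add(-24, Mul(4, 7, 5)))) = Add(Pow(-2, 2), Mul(Rational(113, 7), Add(-24, 140))) = Add(4, Mul(Rational(113, 7), 116)) = Add(4, Rational(13108, 7)) = Rational(13136, 7)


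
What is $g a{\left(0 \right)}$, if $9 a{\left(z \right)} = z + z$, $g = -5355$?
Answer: $0$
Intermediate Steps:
$a{\left(z \right)} = \frac{2 z}{9}$ ($a{\left(z \right)} = \frac{z + z}{9} = \frac{2 z}{9}$)
$g a{\left(0 \right)} = - 5355 \cdot \frac{2}{9} \cdot 0 = \left(-5355\right) 0 = 0$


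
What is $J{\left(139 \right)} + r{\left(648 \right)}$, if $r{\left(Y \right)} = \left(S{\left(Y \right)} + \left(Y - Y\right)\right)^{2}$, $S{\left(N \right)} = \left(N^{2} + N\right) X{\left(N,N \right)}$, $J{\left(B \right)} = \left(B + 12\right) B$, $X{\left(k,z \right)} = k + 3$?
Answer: $74955133581560893$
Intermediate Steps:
$X{\left(k,z \right)} = 3 + k$
$J{\left(B \right)} = B \left(12 + B\right)$ ($J{\left(B \right)} = \left(12 + B\right) B = B \left(12 + B\right)$)
$S{\left(N \right)} = \left(3 + N\right) \left(N + N^{2}\right)$ ($S{\left(N \right)} = \left(N^{2} + N\right) \left(3 + N\right) = \left(N + N^{2}\right) \left(3 + N\right) = \left(3 + N\right) \left(N + N^{2}\right)$)
$r{\left(Y \right)} = Y^{2} \left(1 + Y\right)^{2} \left(3 + Y\right)^{2}$ ($r{\left(Y \right)} = \left(Y \left(1 + Y\right) \left(3 + Y\right) + \left(Y - Y\right)\right)^{2} = \left(Y \left(1 + Y\right) \left(3 + Y\right) + 0\right)^{2} = \left(Y \left(1 + Y\right) \left(3 + Y\right)\right)^{2} = Y^{2} \left(1 + Y\right)^{2} \left(3 + Y\right)^{2}$)
$J{\left(139 \right)} + r{\left(648 \right)} = 139 \left(12 + 139\right) + 648^{2} \left(1 + 648\right)^{2} \left(3 + 648\right)^{2} = 139 \cdot 151 + 419904 \cdot 649^{2} \cdot 651^{2} = 20989 + 419904 \cdot 421201 \cdot 423801 = 20989 + 74955133581539904 = 74955133581560893$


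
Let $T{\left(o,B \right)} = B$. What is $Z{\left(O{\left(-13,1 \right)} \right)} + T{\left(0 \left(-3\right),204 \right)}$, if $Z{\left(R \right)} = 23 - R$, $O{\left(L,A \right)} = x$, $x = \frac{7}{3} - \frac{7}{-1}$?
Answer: $\frac{653}{3} \approx 217.67$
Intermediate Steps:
$x = \frac{28}{3}$ ($x = 7 \cdot \frac{1}{3} - -7 = \frac{7}{3} + 7 = \frac{28}{3} \approx 9.3333$)
$O{\left(L,A \right)} = \frac{28}{3}$
$Z{\left(O{\left(-13,1 \right)} \right)} + T{\left(0 \left(-3\right),204 \right)} = \left(23 - \frac{28}{3}\right) + 204 = \frac{41}{3} + 204 = \frac{653}{3}$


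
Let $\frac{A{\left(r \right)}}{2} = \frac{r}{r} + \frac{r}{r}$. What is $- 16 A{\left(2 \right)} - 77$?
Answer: $-141$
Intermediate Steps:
$A{\left(r \right)} = 4$ ($A{\left(r \right)} = 2 \left(\frac{r}{r} + \frac{r}{r}\right) = 2 \left(1 + 1\right) = 2 \cdot 2 = 4$)
$- 16 A{\left(2 \right)} - 77 = \left(-16\right) 4 - 77 = -64 - 77 = -141$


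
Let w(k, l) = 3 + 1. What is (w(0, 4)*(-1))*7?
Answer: -28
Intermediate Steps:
w(k, l) = 4
(w(0, 4)*(-1))*7 = (4*(-1))*7 = -4*7 = -28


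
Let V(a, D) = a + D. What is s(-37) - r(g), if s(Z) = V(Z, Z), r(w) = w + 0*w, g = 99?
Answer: -173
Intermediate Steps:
V(a, D) = D + a
r(w) = w (r(w) = w + 0 = w)
s(Z) = 2*Z (s(Z) = Z + Z = 2*Z)
s(-37) - r(g) = 2*(-37) - 1*99 = -74 - 99 = -173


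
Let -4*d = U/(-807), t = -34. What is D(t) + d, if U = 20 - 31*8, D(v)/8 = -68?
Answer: -146355/269 ≈ -544.07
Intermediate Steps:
D(v) = -544 (D(v) = 8*(-68) = -544)
U = -228 (U = 20 - 248 = -228)
d = -19/269 (d = -(-57)/(-807) = -(-57)*(-1)/807 = -1/4*76/269 = -19/269 ≈ -0.070632)
D(t) + d = -544 - 19/269 = -146355/269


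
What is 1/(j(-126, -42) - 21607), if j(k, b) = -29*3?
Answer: -1/21694 ≈ -4.6096e-5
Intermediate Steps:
j(k, b) = -87
1/(j(-126, -42) - 21607) = 1/(-87 - 21607) = 1/(-21694) = -1/21694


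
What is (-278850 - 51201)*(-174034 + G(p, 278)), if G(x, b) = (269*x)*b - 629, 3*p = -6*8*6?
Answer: 2427107590485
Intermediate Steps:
p = -96 (p = (-6*8*6)/3 = (-48*6)/3 = (⅓)*(-288) = -96)
G(x, b) = -629 + 269*b*x (G(x, b) = 269*b*x - 629 = -629 + 269*b*x)
(-278850 - 51201)*(-174034 + G(p, 278)) = (-278850 - 51201)*(-174034 + (-629 + 269*278*(-96))) = -330051*(-174034 + (-629 - 7179072)) = -330051*(-174034 - 7179701) = -330051*(-7353735) = 2427107590485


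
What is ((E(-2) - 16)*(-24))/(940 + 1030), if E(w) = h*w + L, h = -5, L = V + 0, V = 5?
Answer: 12/985 ≈ 0.012183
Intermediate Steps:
L = 5 (L = 5 + 0 = 5)
E(w) = 5 - 5*w (E(w) = -5*w + 5 = 5 - 5*w)
((E(-2) - 16)*(-24))/(940 + 1030) = (((5 - 5*(-2)) - 16)*(-24))/(940 + 1030) = (((5 + 10) - 16)*(-24))/1970 = ((15 - 16)*(-24))*(1/1970) = -1*(-24)*(1/1970) = 24*(1/1970) = 12/985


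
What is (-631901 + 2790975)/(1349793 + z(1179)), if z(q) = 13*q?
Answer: 1079537/682560 ≈ 1.5816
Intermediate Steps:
(-631901 + 2790975)/(1349793 + z(1179)) = (-631901 + 2790975)/(1349793 + 13*1179) = 2159074/(1349793 + 15327) = 2159074/1365120 = 2159074*(1/1365120) = 1079537/682560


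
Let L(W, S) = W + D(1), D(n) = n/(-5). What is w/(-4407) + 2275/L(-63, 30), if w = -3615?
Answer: -16329095/464204 ≈ -35.177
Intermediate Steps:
D(n) = -n/5 (D(n) = n*(-1/5) = -n/5)
L(W, S) = -1/5 + W (L(W, S) = W - 1/5*1 = W - 1/5 = -1/5 + W)
w/(-4407) + 2275/L(-63, 30) = -3615/(-4407) + 2275/(-1/5 - 63) = -3615*(-1/4407) + 2275/(-316/5) = 1205/1469 + 2275*(-5/316) = 1205/1469 - 11375/316 = -16329095/464204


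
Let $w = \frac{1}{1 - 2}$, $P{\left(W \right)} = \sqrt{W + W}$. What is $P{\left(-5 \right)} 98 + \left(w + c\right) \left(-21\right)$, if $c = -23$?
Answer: $504 + 98 i \sqrt{10} \approx 504.0 + 309.9 i$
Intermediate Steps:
$P{\left(W \right)} = \sqrt{2} \sqrt{W}$ ($P{\left(W \right)} = \sqrt{2 W} = \sqrt{2} \sqrt{W}$)
$w = -1$ ($w = \frac{1}{-1} = -1$)
$P{\left(-5 \right)} 98 + \left(w + c\right) \left(-21\right) = \sqrt{2} \sqrt{-5} \cdot 98 + \left(-1 - 23\right) \left(-21\right) = \sqrt{2} i \sqrt{5} \cdot 98 - -504 = i \sqrt{10} \cdot 98 + 504 = 98 i \sqrt{10} + 504 = 504 + 98 i \sqrt{10}$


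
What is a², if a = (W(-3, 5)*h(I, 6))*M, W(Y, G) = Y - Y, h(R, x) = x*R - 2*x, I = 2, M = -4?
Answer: 0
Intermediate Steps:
h(R, x) = -2*x + R*x (h(R, x) = R*x - 2*x = -2*x + R*x)
W(Y, G) = 0
a = 0 (a = (0*(6*(-2 + 2)))*(-4) = (0*(6*0))*(-4) = (0*0)*(-4) = 0*(-4) = 0)
a² = 0² = 0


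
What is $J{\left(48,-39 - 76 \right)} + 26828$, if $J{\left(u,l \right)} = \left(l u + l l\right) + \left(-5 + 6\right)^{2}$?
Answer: $34534$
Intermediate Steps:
$J{\left(u,l \right)} = 1 + l^{2} + l u$ ($J{\left(u,l \right)} = \left(l u + l^{2}\right) + 1^{2} = \left(l^{2} + l u\right) + 1 = 1 + l^{2} + l u$)
$J{\left(48,-39 - 76 \right)} + 26828 = \left(1 + \left(-39 - 76\right)^{2} + \left(-39 - 76\right) 48\right) + 26828 = \left(1 + \left(-115\right)^{2} - 5520\right) + 26828 = \left(1 + 13225 - 5520\right) + 26828 = 7706 + 26828 = 34534$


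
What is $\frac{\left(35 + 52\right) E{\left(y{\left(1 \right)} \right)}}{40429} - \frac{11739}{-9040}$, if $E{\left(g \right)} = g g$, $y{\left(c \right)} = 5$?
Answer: $\frac{494258031}{365478160} \approx 1.3524$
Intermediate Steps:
$E{\left(g \right)} = g^{2}$
$\frac{\left(35 + 52\right) E{\left(y{\left(1 \right)} \right)}}{40429} - \frac{11739}{-9040} = \frac{\left(35 + 52\right) 5^{2}}{40429} - \frac{11739}{-9040} = 87 \cdot 25 \cdot \frac{1}{40429} - - \frac{11739}{9040} = 2175 \cdot \frac{1}{40429} + \frac{11739}{9040} = \frac{2175}{40429} + \frac{11739}{9040} = \frac{494258031}{365478160}$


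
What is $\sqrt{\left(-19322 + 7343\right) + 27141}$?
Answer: $19 \sqrt{42} \approx 123.13$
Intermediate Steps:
$\sqrt{\left(-19322 + 7343\right) + 27141} = \sqrt{-11979 + 27141} = \sqrt{15162} = 19 \sqrt{42}$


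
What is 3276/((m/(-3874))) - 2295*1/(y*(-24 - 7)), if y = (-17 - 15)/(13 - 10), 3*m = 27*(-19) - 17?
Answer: 18882716787/262880 ≈ 71830.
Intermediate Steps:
m = -530/3 (m = (27*(-19) - 17)/3 = (-513 - 17)/3 = (⅓)*(-530) = -530/3 ≈ -176.67)
y = -32/3 ≈ -10.667
3276/((m/(-3874))) - 2295*1/(y*(-24 - 7)) = 3276/((-530/3/(-3874))) - 2295*(-3/(32*(-24 - 7))) = 3276/((-530/3*(-1/3874))) - 2295/((-32/3*(-31))) = 3276/(265/5811) - 2295/992/3 = 3276*(5811/265) - 2295*3/992 = 19036836/265 - 6885/992 = 18882716787/262880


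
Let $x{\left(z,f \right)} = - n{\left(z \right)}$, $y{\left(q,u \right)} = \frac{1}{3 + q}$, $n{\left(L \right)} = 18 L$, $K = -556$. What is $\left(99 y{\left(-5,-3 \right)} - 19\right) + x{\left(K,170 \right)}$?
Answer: $\frac{19879}{2} \approx 9939.5$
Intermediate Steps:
$x{\left(z,f \right)} = - 18 z$
$\left(99 y{\left(-5,-3 \right)} - 19\right) + x{\left(K,170 \right)} = \left(\frac{99}{3 - 5} - 19\right) - -10008 = \left(\frac{99}{-2} - 19\right) + 10008 = \left(99 \left(- \frac{1}{2}\right) - 19\right) + 10008 = \left(- \frac{99}{2} - 19\right) + 10008 = - \frac{137}{2} + 10008 = \frac{19879}{2}$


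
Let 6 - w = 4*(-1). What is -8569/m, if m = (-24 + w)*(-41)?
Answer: -209/14 ≈ -14.929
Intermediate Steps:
w = 10 (w = 6 - 4*(-1) = 6 - 1*(-4) = 6 + 4 = 10)
m = 574 (m = (-24 + 10)*(-41) = -14*(-41) = 574)
-8569/m = -8569/574 = -8569*1/574 = -209/14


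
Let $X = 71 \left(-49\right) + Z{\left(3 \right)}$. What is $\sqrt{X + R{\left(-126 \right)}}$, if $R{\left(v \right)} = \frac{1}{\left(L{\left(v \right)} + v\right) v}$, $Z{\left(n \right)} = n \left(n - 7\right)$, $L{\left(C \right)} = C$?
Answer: $\frac{i \sqrt{221692462}}{252} \approx 59.085 i$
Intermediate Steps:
$Z{\left(n \right)} = n \left(-7 + n\right)$
$R{\left(v \right)} = \frac{1}{2 v^{2}}$ ($R{\left(v \right)} = \frac{1}{\left(v + v\right) v} = \frac{1}{2 v v} = \frac{\frac{1}{2} \frac{1}{v}}{v} = \frac{1}{2 v^{2}}$)
$X = -3491$ ($X = 71 \left(-49\right) + 3 \left(-7 + 3\right) = -3479 + 3 \left(-4\right) = -3479 - 12 = -3491$)
$\sqrt{X + R{\left(-126 \right)}} = \sqrt{-3491 + \frac{1}{2 \cdot 15876}} = \sqrt{-3491 + \frac{1}{2} \cdot \frac{1}{15876}} = \sqrt{-3491 + \frac{1}{31752}} = \sqrt{- \frac{110846231}{31752}} = \frac{i \sqrt{221692462}}{252}$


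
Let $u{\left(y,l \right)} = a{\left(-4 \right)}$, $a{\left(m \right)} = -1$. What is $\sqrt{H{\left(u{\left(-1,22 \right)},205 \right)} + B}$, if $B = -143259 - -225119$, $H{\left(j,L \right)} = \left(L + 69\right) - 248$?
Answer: $\sqrt{81886} \approx 286.16$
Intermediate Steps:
$u{\left(y,l \right)} = -1$
$H{\left(j,L \right)} = -179 + L$ ($H{\left(j,L \right)} = \left(69 + L\right) - 248 = -179 + L$)
$B = 81860$ ($B = -143259 + 225119 = 81860$)
$\sqrt{H{\left(u{\left(-1,22 \right)},205 \right)} + B} = \sqrt{\left(-179 + 205\right) + 81860} = \sqrt{26 + 81860} = \sqrt{81886}$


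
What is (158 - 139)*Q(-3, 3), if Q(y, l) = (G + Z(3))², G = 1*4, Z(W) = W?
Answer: 931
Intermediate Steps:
G = 4
Q(y, l) = 49 (Q(y, l) = (4 + 3)² = 7² = 49)
(158 - 139)*Q(-3, 3) = (158 - 139)*49 = 19*49 = 931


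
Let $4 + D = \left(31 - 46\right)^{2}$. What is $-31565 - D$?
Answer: $-31786$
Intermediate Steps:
$D = 221$ ($D = -4 + \left(31 - 46\right)^{2} = -4 + \left(-15\right)^{2} = -4 + 225 = 221$)
$-31565 - D = -31565 - 221 = -31786$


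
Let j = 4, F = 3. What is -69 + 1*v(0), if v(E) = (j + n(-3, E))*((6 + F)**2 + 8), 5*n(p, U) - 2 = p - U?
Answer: 1346/5 ≈ 269.20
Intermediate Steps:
n(p, U) = 2/5 - U/5 + p/5 (n(p, U) = 2/5 + (p - U)/5 = 2/5 + (-U/5 + p/5) = 2/5 - U/5 + p/5)
v(E) = 1691/5 - 89*E/5 (v(E) = (4 + (2/5 - E/5 + (1/5)*(-3)))*((6 + 3)**2 + 8) = (4 + (2/5 - E/5 - 3/5))*(9**2 + 8) = (4 + (-1/5 - E/5))*(81 + 8) = (19/5 - E/5)*89 = 1691/5 - 89*E/5)
-69 + 1*v(0) = -69 + 1*(1691/5 - 89/5*0) = -69 + 1*(1691/5 + 0) = -69 + 1*(1691/5) = -69 + 1691/5 = 1346/5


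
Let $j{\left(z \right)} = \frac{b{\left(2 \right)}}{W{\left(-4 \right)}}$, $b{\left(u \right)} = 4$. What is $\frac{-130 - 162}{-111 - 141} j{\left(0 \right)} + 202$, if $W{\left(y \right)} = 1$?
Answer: $\frac{13018}{63} \approx 206.64$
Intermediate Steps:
$j{\left(z \right)} = 4$ ($j{\left(z \right)} = \frac{4}{1} = 4 \cdot 1 = 4$)
$\frac{-130 - 162}{-111 - 141} j{\left(0 \right)} + 202 = \frac{-130 - 162}{-111 - 141} \cdot 4 + 202 = - \frac{292}{-252} \cdot 4 + 202 = \left(-292\right) \left(- \frac{1}{252}\right) 4 + 202 = \frac{73}{63} \cdot 4 + 202 = \frac{292}{63} + 202 = \frac{13018}{63}$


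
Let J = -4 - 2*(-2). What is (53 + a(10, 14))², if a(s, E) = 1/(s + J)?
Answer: 281961/100 ≈ 2819.6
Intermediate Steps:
J = 0 (J = -4 + 4 = 0)
a(s, E) = 1/s (a(s, E) = 1/(s + 0) = 1/s)
(53 + a(10, 14))² = (53 + 1/10)² = (53 + ⅒)² = (531/10)² = 281961/100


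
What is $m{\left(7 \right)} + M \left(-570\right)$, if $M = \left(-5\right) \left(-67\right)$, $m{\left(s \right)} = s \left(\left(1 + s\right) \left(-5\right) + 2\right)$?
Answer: $-191216$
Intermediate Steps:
$m{\left(s \right)} = s \left(-3 - 5 s\right)$ ($m{\left(s \right)} = s \left(\left(-5 - 5 s\right) + 2\right) = s \left(-3 - 5 s\right)$)
$M = 335$
$m{\left(7 \right)} + M \left(-570\right) = \left(-1\right) 7 \left(3 + 5 \cdot 7\right) + 335 \left(-570\right) = \left(-1\right) 7 \left(3 + 35\right) - 190950 = \left(-1\right) 7 \cdot 38 - 190950 = -266 - 190950 = -191216$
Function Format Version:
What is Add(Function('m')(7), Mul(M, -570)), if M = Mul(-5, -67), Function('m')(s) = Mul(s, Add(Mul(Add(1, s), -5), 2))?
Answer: -191216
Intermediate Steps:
Function('m')(s) = Mul(s, Add(-3, Mul(-5, s))) (Function('m')(s) = Mul(s, Add(Add(-5, Mul(-5, s)), 2)) = Mul(s, Add(-3, Mul(-5, s))))
M = 335
Add(Function('m')(7), Mul(M, -570)) = Add(Mul(-1, 7, Add(3, Mul(5, 7))), Mul(335, -570)) = Add(Mul(-1, 7, Add(3, 35)), -190950) = Add(Mul(-1, 7, 38), -190950) = Add(-266, -190950) = -191216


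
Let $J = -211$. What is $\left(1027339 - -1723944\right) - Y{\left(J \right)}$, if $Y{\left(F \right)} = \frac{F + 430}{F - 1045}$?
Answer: $\frac{3455611667}{1256} \approx 2.7513 \cdot 10^{6}$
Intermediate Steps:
$Y{\left(F \right)} = \frac{430 + F}{-1045 + F}$
$\left(1027339 - -1723944\right) - Y{\left(J \right)} = \left(1027339 - -1723944\right) - \frac{430 - 211}{-1045 - 211} = \left(1027339 + 1723944\right) - \frac{1}{-1256} \cdot 219 = 2751283 - \left(- \frac{1}{1256}\right) 219 = 2751283 - - \frac{219}{1256} = 2751283 + \frac{219}{1256} = \frac{3455611667}{1256}$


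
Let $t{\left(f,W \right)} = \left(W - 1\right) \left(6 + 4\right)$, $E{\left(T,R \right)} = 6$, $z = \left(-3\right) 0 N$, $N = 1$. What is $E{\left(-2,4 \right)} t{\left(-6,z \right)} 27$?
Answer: $-1620$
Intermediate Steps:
$z = 0$ ($z = \left(-3\right) 0 \cdot 1 = 0 \cdot 1 = 0$)
$t{\left(f,W \right)} = -10 + 10 W$ ($t{\left(f,W \right)} = \left(-1 + W\right) 10 = -10 + 10 W$)
$E{\left(-2,4 \right)} t{\left(-6,z \right)} 27 = 6 \left(-10 + 10 \cdot 0\right) 27 = 6 \left(-10 + 0\right) 27 = 6 \left(-10\right) 27 = \left(-60\right) 27 = -1620$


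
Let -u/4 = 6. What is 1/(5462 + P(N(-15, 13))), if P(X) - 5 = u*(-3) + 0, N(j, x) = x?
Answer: 1/5539 ≈ 0.00018054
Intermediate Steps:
u = -24 (u = -4*6 = -24)
P(X) = 77 (P(X) = 5 + (-24*(-3) + 0) = 5 + (72 + 0) = 5 + 72 = 77)
1/(5462 + P(N(-15, 13))) = 1/(5462 + 77) = 1/5539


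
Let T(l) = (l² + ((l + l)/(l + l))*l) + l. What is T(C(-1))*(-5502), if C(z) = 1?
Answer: -16506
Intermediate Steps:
T(l) = l² + 2*l (T(l) = (l² + ((2*l)/((2*l)))*l) + l = (l² + ((2*l)*(1/(2*l)))*l) + l = (l² + 1*l) + l = (l² + l) + l = (l + l²) + l = l² + 2*l)
T(C(-1))*(-5502) = (1*(2 + 1))*(-5502) = (1*3)*(-5502) = 3*(-5502) = -16506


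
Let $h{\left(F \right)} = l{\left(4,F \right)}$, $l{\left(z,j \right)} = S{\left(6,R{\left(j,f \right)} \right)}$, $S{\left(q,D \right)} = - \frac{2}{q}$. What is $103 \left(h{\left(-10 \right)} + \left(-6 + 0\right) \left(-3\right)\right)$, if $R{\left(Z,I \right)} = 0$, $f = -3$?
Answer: $\frac{5459}{3} \approx 1819.7$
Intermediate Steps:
$l{\left(z,j \right)} = - \frac{1}{3}$ ($l{\left(z,j \right)} = - \frac{2}{6} = \left(-2\right) \frac{1}{6} = - \frac{1}{3}$)
$h{\left(F \right)} = - \frac{1}{3}$
$103 \left(h{\left(-10 \right)} + \left(-6 + 0\right) \left(-3\right)\right) = 103 \left(- \frac{1}{3} + \left(-6 + 0\right) \left(-3\right)\right) = 103 \left(- \frac{1}{3} - -18\right) = 103 \left(- \frac{1}{3} + 18\right) = 103 \cdot \frac{53}{3} = \frac{5459}{3}$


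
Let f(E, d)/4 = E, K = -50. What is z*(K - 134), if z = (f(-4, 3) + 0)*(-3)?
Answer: -8832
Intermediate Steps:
f(E, d) = 4*E
z = 48 (z = (4*(-4) + 0)*(-3) = (-16 + 0)*(-3) = -16*(-3) = 48)
z*(K - 134) = 48*(-50 - 134) = 48*(-184) = -8832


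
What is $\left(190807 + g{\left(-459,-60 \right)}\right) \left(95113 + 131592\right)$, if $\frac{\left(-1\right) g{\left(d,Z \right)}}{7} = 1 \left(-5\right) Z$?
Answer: $42780820435$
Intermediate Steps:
$g{\left(d,Z \right)} = 35 Z$ ($g{\left(d,Z \right)} = - 7 \cdot 1 \left(-5\right) Z = - 7 \left(- 5 Z\right) = 35 Z$)
$\left(190807 + g{\left(-459,-60 \right)}\right) \left(95113 + 131592\right) = \left(190807 + 35 \left(-60\right)\right) \left(95113 + 131592\right) = \left(190807 - 2100\right) 226705 = 188707 \cdot 226705 = 42780820435$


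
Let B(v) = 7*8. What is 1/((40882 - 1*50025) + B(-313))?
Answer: -1/9087 ≈ -0.00011005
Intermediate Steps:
B(v) = 56
1/((40882 - 1*50025) + B(-313)) = 1/((40882 - 1*50025) + 56) = 1/((40882 - 50025) + 56) = 1/(-9143 + 56) = 1/(-9087) = -1/9087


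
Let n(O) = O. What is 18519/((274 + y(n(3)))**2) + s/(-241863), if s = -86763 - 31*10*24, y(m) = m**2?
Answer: 4007894988/6456855269 ≈ 0.62072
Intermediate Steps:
s = -94203 (s = -86763 - 310*24 = -86763 - 7440 = -94203)
18519/((274 + y(n(3)))**2) + s/(-241863) = 18519/((274 + 3**2)**2) - 94203/(-241863) = 18519/((274 + 9)**2) - 94203*(-1/241863) = 18519/(283**2) + 31401/80621 = 18519/80089 + 31401/80621 = 4007894988/6456855269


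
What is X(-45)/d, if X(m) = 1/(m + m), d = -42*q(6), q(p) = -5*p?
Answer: -1/113400 ≈ -8.8183e-6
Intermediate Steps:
d = 1260 (d = -(-210)*6 = -42*(-30) = 1260)
X(m) = 1/(2*m)
X(-45)/d = ((½)/(-45))/1260 = ((½)*(-1/45))*(1/1260) = -1/90*1/1260 = -1/113400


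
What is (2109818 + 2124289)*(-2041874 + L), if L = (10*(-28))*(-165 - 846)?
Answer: -7446921986958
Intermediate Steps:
L = 283080 (L = -280*(-1011) = 283080)
(2109818 + 2124289)*(-2041874 + L) = (2109818 + 2124289)*(-2041874 + 283080) = 4234107*(-1758794) = -7446921986958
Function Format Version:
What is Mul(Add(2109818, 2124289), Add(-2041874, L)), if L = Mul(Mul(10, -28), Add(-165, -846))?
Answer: -7446921986958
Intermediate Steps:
L = 283080 (L = Mul(-280, -1011) = 283080)
Mul(Add(2109818, 2124289), Add(-2041874, L)) = Mul(Add(2109818, 2124289), Add(-2041874, 283080)) = Mul(4234107, -1758794) = -7446921986958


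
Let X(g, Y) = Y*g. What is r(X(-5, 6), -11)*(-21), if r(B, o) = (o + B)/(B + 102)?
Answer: 287/24 ≈ 11.958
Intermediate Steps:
r(B, o) = (B + o)/(102 + B)
r(X(-5, 6), -11)*(-21) = ((6*(-5) - 11)/(102 + 6*(-5)))*(-21) = ((-30 - 11)/(102 - 30))*(-21) = (-41/72)*(-21) = ((1/72)*(-41))*(-21) = -41/72*(-21) = 287/24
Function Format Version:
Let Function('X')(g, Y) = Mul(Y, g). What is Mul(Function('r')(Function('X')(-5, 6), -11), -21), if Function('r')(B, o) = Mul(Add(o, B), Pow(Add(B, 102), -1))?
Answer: Rational(287, 24) ≈ 11.958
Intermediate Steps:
Function('r')(B, o) = Mul(Pow(Add(102, B), -1), Add(B, o)) (Function('r')(B, o) = Mul(Add(B, o), Pow(Add(102, B), -1)) = Mul(Pow(Add(102, B), -1), Add(B, o)))
Mul(Function('r')(Function('X')(-5, 6), -11), -21) = Mul(Mul(Pow(Add(102, Mul(6, -5)), -1), Add(Mul(6, -5), -11)), -21) = Mul(Mul(Pow(Add(102, -30), -1), Add(-30, -11)), -21) = Mul(Mul(Pow(72, -1), -41), -21) = Mul(Mul(Rational(1, 72), -41), -21) = Mul(Rational(-41, 72), -21) = Rational(287, 24)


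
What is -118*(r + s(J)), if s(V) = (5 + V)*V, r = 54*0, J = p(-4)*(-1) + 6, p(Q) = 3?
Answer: -2832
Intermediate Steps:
J = 3 (J = 3*(-1) + 6 = -3 + 6 = 3)
r = 0
s(V) = V*(5 + V)
-118*(r + s(J)) = -118*(0 + 3*(5 + 3)) = -118*(0 + 3*8) = -118*(0 + 24) = -118*24 = -2832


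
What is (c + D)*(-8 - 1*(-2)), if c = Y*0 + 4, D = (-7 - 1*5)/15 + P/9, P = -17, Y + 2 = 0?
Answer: -118/15 ≈ -7.8667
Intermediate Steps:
Y = -2 (Y = -2 + 0 = -2)
D = -121/45 (D = (-7 - 1*5)/15 - 17/9 = (-7 - 5)*(1/15) - 17*1/9 = -12*1/15 - 17/9 = -4/5 - 17/9 = -121/45 ≈ -2.6889)
c = 4 (c = -2*0 + 4 = 0 + 4 = 4)
(c + D)*(-8 - 1*(-2)) = (4 - 121/45)*(-8 - 1*(-2)) = 59*(-8 + 2)/45 = (59/45)*(-6) = -118/15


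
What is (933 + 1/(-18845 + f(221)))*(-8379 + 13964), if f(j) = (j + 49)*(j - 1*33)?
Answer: 33260569432/6383 ≈ 5.2108e+6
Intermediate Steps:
f(j) = (-33 + j)*(49 + j) (f(j) = (49 + j)*(j - 33) = (49 + j)*(-33 + j) = (-33 + j)*(49 + j))
(933 + 1/(-18845 + f(221)))*(-8379 + 13964) = (933 + 1/(-18845 + (-1617 + 221² + 16*221)))*(-8379 + 13964) = (933 + 1/(-18845 + (-1617 + 48841 + 3536)))*5585 = (933 + 1/(-18845 + 50760))*5585 = (933 + 1/31915)*5585 = (29776696/31915)*5585 = 33260569432/6383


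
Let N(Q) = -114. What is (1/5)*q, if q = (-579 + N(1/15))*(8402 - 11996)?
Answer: 2490642/5 ≈ 4.9813e+5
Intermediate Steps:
q = 2490642 (q = (-579 - 114)*(8402 - 11996) = -693*(-3594) = 2490642)
(1/5)*q = (1/5)*2490642 = (1*(⅕))*2490642 = (⅕)*2490642 = 2490642/5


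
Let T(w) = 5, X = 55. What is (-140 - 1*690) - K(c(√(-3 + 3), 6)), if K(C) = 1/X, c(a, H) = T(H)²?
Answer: -45651/55 ≈ -830.02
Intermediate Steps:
c(a, H) = 25 (c(a, H) = 5² = 25)
K(C) = 1/55
(-140 - 1*690) - K(c(√(-3 + 3), 6)) = (-140 - 1*690) - 1*1/55 = (-140 - 690) - 1/55 = -830 - 1/55 = -45651/55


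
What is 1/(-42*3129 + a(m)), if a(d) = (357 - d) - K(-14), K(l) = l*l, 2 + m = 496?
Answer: -1/131751 ≈ -7.5901e-6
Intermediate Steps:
m = 494 (m = -2 + 496 = 494)
K(l) = l**2
a(d) = 161 - d (a(d) = (357 - d) - 1*(-14)**2 = (357 - d) - 1*196 = (357 - d) - 196 = 161 - d)
1/(-42*3129 + a(m)) = 1/(-42*3129 + (161 - 1*494)) = 1/(-131418 + (161 - 494)) = 1/(-131418 - 333) = 1/(-131751) = -1/131751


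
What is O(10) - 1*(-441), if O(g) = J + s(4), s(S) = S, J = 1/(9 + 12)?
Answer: 9346/21 ≈ 445.05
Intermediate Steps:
J = 1/21 ≈ 0.047619
O(g) = 85/21 (O(g) = 1/21 + 4 = 85/21)
O(10) - 1*(-441) = 85/21 - 1*(-441) = 85/21 + 441 = 9346/21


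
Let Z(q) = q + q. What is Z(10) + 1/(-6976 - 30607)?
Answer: 751659/37583 ≈ 20.000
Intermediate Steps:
Z(q) = 2*q
Z(10) + 1/(-6976 - 30607) = 2*10 + 1/(-6976 - 30607) = 20 + 1/(-37583) = 20 - 1/37583 = 751659/37583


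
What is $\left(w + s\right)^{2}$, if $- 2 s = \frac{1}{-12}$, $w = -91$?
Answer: $\frac{4765489}{576} \approx 8273.4$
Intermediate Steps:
$s = \frac{1}{24}$ ($s = - \frac{1}{2 \left(-12\right)} = \left(- \frac{1}{2}\right) \left(- \frac{1}{12}\right) = \frac{1}{24} \approx 0.041667$)
$\left(w + s\right)^{2} = \left(-91 + \frac{1}{24}\right)^{2} = \left(- \frac{2183}{24}\right)^{2} = \frac{4765489}{576}$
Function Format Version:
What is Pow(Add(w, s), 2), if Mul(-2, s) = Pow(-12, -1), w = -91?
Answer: Rational(4765489, 576) ≈ 8273.4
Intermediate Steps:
s = Rational(1, 24) (s = Mul(Rational(-1, 2), Pow(-12, -1)) = Mul(Rational(-1, 2), Rational(-1, 12)) = Rational(1, 24) ≈ 0.041667)
Pow(Add(w, s), 2) = Pow(Add(-91, Rational(1, 24)), 2) = Pow(Rational(-2183, 24), 2) = Rational(4765489, 576)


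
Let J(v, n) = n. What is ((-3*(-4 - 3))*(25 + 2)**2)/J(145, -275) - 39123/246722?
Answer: -541117989/9692650 ≈ -55.828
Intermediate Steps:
((-3*(-4 - 3))*(25 + 2)**2)/J(145, -275) - 39123/246722 = ((-3*(-4 - 3))*(25 + 2)**2)/(-275) - 39123/246722 = (-3*(-7)*27**2)*(-1/275) - 39123*1/246722 = (21*729)*(-1/275) - 5589/35246 = 15309*(-1/275) - 5589/35246 = -15309/275 - 5589/35246 = -541117989/9692650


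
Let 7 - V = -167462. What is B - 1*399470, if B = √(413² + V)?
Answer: -399470 + √338038 ≈ -3.9889e+5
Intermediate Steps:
V = 167469 (V = 7 - 1*(-167462) = 7 + 167462 = 167469)
B = √338038 (B = √(413² + 167469) = √(170569 + 167469) = √338038 ≈ 581.41)
B - 1*399470 = √338038 - 1*399470 = √338038 - 399470 = -399470 + √338038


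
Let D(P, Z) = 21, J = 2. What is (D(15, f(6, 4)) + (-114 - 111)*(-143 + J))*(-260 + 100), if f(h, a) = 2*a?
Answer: -5079360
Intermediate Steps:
(D(15, f(6, 4)) + (-114 - 111)*(-143 + J))*(-260 + 100) = (21 + (-114 - 111)*(-143 + 2))*(-260 + 100) = (21 - 225*(-141))*(-160) = (21 + 31725)*(-160) = 31746*(-160) = -5079360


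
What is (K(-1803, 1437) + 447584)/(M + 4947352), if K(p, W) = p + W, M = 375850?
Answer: 223609/2661601 ≈ 0.084013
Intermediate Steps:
K(p, W) = W + p
(K(-1803, 1437) + 447584)/(M + 4947352) = ((1437 - 1803) + 447584)/(375850 + 4947352) = (-366 + 447584)/5323202 = 447218*(1/5323202) = 223609/2661601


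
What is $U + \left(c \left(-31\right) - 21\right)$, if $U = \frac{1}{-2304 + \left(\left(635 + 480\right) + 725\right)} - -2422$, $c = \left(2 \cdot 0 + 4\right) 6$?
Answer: $\frac{768847}{464} \approx 1657.0$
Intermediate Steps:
$c = 24$ ($c = \left(0 + 4\right) 6 = 4 \cdot 6 = 24$)
$U = \frac{1123807}{464}$ ($U = \frac{1}{-2304 + \left(1115 + 725\right)} + 2422 = \frac{1}{-2304 + 1840} + 2422 = \frac{1}{-464} + 2422 = - \frac{1}{464} + 2422 = \frac{1123807}{464} \approx 2422.0$)
$U + \left(c \left(-31\right) - 21\right) = \frac{1123807}{464} + \left(24 \left(-31\right) - 21\right) = \frac{1123807}{464} - 765 = \frac{768847}{464}$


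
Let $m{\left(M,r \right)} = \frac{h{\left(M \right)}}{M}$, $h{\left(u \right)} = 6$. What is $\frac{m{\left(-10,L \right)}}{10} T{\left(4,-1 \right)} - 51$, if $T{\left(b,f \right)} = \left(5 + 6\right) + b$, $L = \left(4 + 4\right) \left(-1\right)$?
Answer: $- \frac{519}{10} \approx -51.9$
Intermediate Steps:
$L = -8$ ($L = 8 \left(-1\right) = -8$)
$m{\left(M,r \right)} = \frac{6}{M}$
$T{\left(b,f \right)} = 11 + b$
$\frac{m{\left(-10,L \right)}}{10} T{\left(4,-1 \right)} - 51 = \frac{6 \frac{1}{-10}}{10} \left(11 + 4\right) - 51 = 6 \left(- \frac{1}{10}\right) \frac{1}{10} \cdot 15 - 51 = \left(- \frac{3}{5}\right) \frac{1}{10} \cdot 15 - 51 = \left(- \frac{3}{50}\right) 15 - 51 = - \frac{9}{10} - 51 = - \frac{519}{10}$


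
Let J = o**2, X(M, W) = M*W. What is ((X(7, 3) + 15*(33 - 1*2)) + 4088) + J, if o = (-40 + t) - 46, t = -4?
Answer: 12674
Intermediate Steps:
o = -90 (o = (-40 - 4) - 46 = -44 - 46 = -90)
J = 8100 (J = (-90)**2 = 8100)
((X(7, 3) + 15*(33 - 1*2)) + 4088) + J = ((7*3 + 15*(33 - 1*2)) + 4088) + 8100 = ((21 + 15*(33 - 2)) + 4088) + 8100 = ((21 + 15*31) + 4088) + 8100 = ((21 + 465) + 4088) + 8100 = (486 + 4088) + 8100 = 4574 + 8100 = 12674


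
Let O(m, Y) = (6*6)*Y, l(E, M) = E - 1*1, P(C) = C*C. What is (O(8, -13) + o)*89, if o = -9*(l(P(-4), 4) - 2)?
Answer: -52065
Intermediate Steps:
P(C) = C**2
l(E, M) = -1 + E (l(E, M) = E - 1 = -1 + E)
o = -117 (o = -9*((-1 + (-4)**2) - 2) = -9*((-1 + 16) - 2) = -9*(15 - 2) = -9*13 = -117)
O(m, Y) = 36*Y
(O(8, -13) + o)*89 = (36*(-13) - 117)*89 = (-468 - 117)*89 = -585*89 = -52065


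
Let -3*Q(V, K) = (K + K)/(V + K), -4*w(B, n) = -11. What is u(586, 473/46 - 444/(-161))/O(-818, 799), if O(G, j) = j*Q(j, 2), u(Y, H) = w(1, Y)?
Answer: -26433/12784 ≈ -2.0677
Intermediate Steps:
w(B, n) = 11/4 (w(B, n) = -¼*(-11) = 11/4)
u(Y, H) = 11/4
Q(V, K) = -2*K/(3*(K + V)) (Q(V, K) = -(K + K)/(3*(V + K)) = -2*K/(3*(K + V)))
O(G, j) = -4*j/(6 + 3*j) (O(G, j) = j*(-2*2/(3*2 + 3*j)) = j*(-2*2/(6 + 3*j)) = j*(-4/(6 + 3*j)) = -4*j/(6 + 3*j))
u(586, 473/46 - 444/(-161))/O(-818, 799) = 11/(4*((-4*799/(6 + 3*799)))) = 11/(4*((-4*799/(6 + 2397)))) = 11/(4*((-4*799/2403))) = 11/(4*((-4*799*1/2403))) = 11/(4*(-3196/2403)) = (11/4)*(-2403/3196) = -26433/12784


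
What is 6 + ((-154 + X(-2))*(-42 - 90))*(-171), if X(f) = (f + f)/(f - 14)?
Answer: -3470439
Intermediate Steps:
X(f) = 2*f/(-14 + f) (X(f) = (2*f)/(-14 + f) = 2*f/(-14 + f))
6 + ((-154 + X(-2))*(-42 - 90))*(-171) = 6 + ((-154 + 2*(-2)/(-14 - 2))*(-42 - 90))*(-171) = 6 + ((-154 + 2*(-2)/(-16))*(-132))*(-171) = 6 + ((-154 + 2*(-2)*(-1/16))*(-132))*(-171) = 6 + ((-154 + ¼)*(-132))*(-171) = 6 - 615/4*(-132)*(-171) = 6 + 20295*(-171) = 6 - 3470445 = -3470439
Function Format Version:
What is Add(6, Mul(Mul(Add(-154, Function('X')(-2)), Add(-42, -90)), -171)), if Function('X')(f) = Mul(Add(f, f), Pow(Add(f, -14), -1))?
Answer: -3470439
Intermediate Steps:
Function('X')(f) = Mul(2, f, Pow(Add(-14, f), -1)) (Function('X')(f) = Mul(Mul(2, f), Pow(Add(-14, f), -1)) = Mul(2, f, Pow(Add(-14, f), -1)))
Add(6, Mul(Mul(Add(-154, Function('X')(-2)), Add(-42, -90)), -171)) = Add(6, Mul(Mul(Add(-154, Mul(2, -2, Pow(Add(-14, -2), -1))), Add(-42, -90)), -171)) = Add(6, Mul(Mul(Add(-154, Mul(2, -2, Pow(-16, -1))), -132), -171)) = Add(6, Mul(Mul(Add(-154, Mul(2, -2, Rational(-1, 16))), -132), -171)) = Add(6, Mul(Mul(Add(-154, Rational(1, 4)), -132), -171)) = Add(6, Mul(Mul(Rational(-615, 4), -132), -171)) = Add(6, Mul(20295, -171)) = Add(6, -3470445) = -3470439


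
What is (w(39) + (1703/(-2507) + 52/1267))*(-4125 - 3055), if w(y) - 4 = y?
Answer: -966115885400/3176369 ≈ -3.0416e+5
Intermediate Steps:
w(y) = 4 + y
(w(39) + (1703/(-2507) + 52/1267))*(-4125 - 3055) = ((4 + 39) + (1703/(-2507) + 52/1267))*(-4125 - 3055) = (43 + (1703*(-1/2507) + 52*(1/1267)))*(-7180) = (43 + (-1703/2507 + 52/1267))*(-7180) = (43 - 2027337/3176369)*(-7180) = (134556530/3176369)*(-7180) = -966115885400/3176369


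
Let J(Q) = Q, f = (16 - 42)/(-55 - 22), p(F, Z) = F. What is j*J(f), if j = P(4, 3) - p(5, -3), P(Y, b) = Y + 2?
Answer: 26/77 ≈ 0.33766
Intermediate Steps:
P(Y, b) = 2 + Y
f = 26/77 (f = -26/(-77) = -26*(-1/77) = 26/77 ≈ 0.33766)
j = 1 (j = (2 + 4) - 1*5 = 6 - 5 = 1)
j*J(f) = 1*(26/77) = 26/77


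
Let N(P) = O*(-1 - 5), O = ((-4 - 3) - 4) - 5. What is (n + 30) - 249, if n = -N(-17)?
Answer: -315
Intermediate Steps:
O = -16 (O = (-7 - 4) - 5 = -11 - 5 = -16)
N(P) = 96 (N(P) = -16*(-1 - 5) = -16*(-6) = 96)
n = -96 (n = -1*96 = -96)
(n + 30) - 249 = (-96 + 30) - 249 = -66 - 249 = -315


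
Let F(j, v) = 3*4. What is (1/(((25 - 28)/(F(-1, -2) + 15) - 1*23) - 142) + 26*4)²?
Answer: 23881066225/2208196 ≈ 10815.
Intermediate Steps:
F(j, v) = 12
(1/(((25 - 28)/(F(-1, -2) + 15) - 1*23) - 142) + 26*4)² = (1/(((25 - 28)/(12 + 15) - 1*23) - 142) + 26*4)² = (1/((-3/27 - 23) - 142) + 104)² = (1/((-3*1/27 - 23) - 142) + 104)² = (1/((-⅑ - 23) - 142) + 104)² = (1/(-208/9 - 142) + 104)² = (1/(-1486/9) + 104)² = (-9/1486 + 104)² = (154535/1486)² = 23881066225/2208196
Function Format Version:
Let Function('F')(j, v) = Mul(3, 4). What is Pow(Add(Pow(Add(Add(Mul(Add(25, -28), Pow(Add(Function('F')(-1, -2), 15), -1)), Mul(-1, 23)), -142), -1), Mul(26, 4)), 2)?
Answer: Rational(23881066225, 2208196) ≈ 10815.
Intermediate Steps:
Function('F')(j, v) = 12
Pow(Add(Pow(Add(Add(Mul(Add(25, -28), Pow(Add(Function('F')(-1, -2), 15), -1)), Mul(-1, 23)), -142), -1), Mul(26, 4)), 2) = Pow(Add(Pow(Add(Add(Mul(Add(25, -28), Pow(Add(12, 15), -1)), Mul(-1, 23)), -142), -1), Mul(26, 4)), 2) = Pow(Add(Pow(Add(Add(Mul(-3, Pow(27, -1)), -23), -142), -1), 104), 2) = Pow(Add(Pow(Add(Add(Mul(-3, Rational(1, 27)), -23), -142), -1), 104), 2) = Pow(Add(Pow(Add(Add(Rational(-1, 9), -23), -142), -1), 104), 2) = Pow(Add(Pow(Add(Rational(-208, 9), -142), -1), 104), 2) = Pow(Add(Pow(Rational(-1486, 9), -1), 104), 2) = Pow(Add(Rational(-9, 1486), 104), 2) = Pow(Rational(154535, 1486), 2) = Rational(23881066225, 2208196)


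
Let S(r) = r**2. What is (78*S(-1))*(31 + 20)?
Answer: 3978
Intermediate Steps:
(78*S(-1))*(31 + 20) = (78*(-1)**2)*(31 + 20) = (78*1)*51 = 78*51 = 3978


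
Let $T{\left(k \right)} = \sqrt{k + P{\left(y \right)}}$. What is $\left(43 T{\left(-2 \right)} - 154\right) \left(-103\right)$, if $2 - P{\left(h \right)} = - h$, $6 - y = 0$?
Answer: $15862 - 4429 \sqrt{6} \approx 5013.2$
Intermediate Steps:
$y = 6$ ($y = 6 - 0 = 6 + 0 = 6$)
$P{\left(h \right)} = 2 + h$ ($P{\left(h \right)} = 2 - - h = 2 + h$)
$T{\left(k \right)} = \sqrt{8 + k}$ ($T{\left(k \right)} = \sqrt{k + \left(2 + 6\right)} = \sqrt{k + 8} = \sqrt{8 + k}$)
$\left(43 T{\left(-2 \right)} - 154\right) \left(-103\right) = \left(43 \sqrt{8 - 2} - 154\right) \left(-103\right) = \left(43 \sqrt{6} - 154\right) \left(-103\right) = \left(-154 + 43 \sqrt{6}\right) \left(-103\right) = 15862 - 4429 \sqrt{6}$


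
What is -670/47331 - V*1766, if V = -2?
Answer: 167172422/47331 ≈ 3532.0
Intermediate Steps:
-670/47331 - V*1766 = -670/47331 - (-2)*1766 = -670*1/47331 - 1*(-3532) = -670/47331 + 3532 = 167172422/47331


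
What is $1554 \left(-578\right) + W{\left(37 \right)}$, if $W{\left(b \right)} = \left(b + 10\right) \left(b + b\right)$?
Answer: $-894734$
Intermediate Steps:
$W{\left(b \right)} = 2 b \left(10 + b\right)$ ($W{\left(b \right)} = \left(10 + b\right) 2 b = 2 b \left(10 + b\right)$)
$1554 \left(-578\right) + W{\left(37 \right)} = 1554 \left(-578\right) + 2 \cdot 37 \left(10 + 37\right) = -898212 + 2 \cdot 37 \cdot 47 = -898212 + 3478 = -894734$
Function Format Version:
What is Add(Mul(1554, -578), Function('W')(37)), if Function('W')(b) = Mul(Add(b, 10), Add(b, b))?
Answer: -894734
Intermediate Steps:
Function('W')(b) = Mul(2, b, Add(10, b)) (Function('W')(b) = Mul(Add(10, b), Mul(2, b)) = Mul(2, b, Add(10, b)))
Add(Mul(1554, -578), Function('W')(37)) = Add(Mul(1554, -578), Mul(2, 37, Add(10, 37))) = Add(-898212, Mul(2, 37, 47)) = Add(-898212, 3478) = -894734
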